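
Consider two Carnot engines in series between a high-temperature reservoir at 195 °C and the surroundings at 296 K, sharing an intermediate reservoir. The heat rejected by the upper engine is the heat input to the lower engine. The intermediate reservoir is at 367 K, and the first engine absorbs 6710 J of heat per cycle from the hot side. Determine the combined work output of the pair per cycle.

W_total ≈ 2470 J

T_H = 195 °C → 195 + 273.15 = 468.15 K.
Two reversible stages in series are equivalent to a single Carnot engine between T_H and T_C, so η_total = 1 − T_C/T_H = 1 − 296.00/468.15 = 0.3677.
W_total = η_total · Q_H = 0.3677 × 6710 = 2470 J.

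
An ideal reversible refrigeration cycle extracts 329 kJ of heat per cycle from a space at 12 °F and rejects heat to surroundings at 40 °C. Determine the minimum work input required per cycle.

T_H = 40 °C → 40 + 273.15 = 313.15 K.
T_C = 12 °F → (12 − 32) × 5/9 = -11.11 °C = 262.04 K.
For a reversible refrigerator, COP_R = T_C/(T_H − T_C) = 262.04/51.11 = 5.1268.
W = Q_C/COP_R = 329/5.1268 = 64.2 kJ.

W_in ≈ 64.2 kJ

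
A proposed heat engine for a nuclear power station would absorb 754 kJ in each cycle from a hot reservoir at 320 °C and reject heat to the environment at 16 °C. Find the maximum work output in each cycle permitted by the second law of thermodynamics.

T_H = 320 °C → 320 + 273.15 = 593.15 K.
T_C = 16 °C → 16 + 273.15 = 289.15 K.
The upper bound on efficiency is η_max = 1 − T_C/T_H = 1 − 289.15/593.15 = 0.5125.
W_max = η_max · Q_H = 0.5125 × 754 = 386 kJ.

W_max ≈ 386 kJ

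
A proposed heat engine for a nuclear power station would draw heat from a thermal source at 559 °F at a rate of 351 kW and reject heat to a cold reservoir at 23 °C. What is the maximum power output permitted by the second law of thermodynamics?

Ẇ_max ≈ 167 kW

T_H = 559 °F → (559 − 32) × 5/9 = 292.78 °C = 565.93 K.
T_C = 23 °C → 23 + 273.15 = 296.15 K.
No engine can exceed the Carnot limit: η_max = 1 − T_C/T_H = 1 − 296.15/565.93 = 0.4767.
W_max = η_max · Q_H = 0.4767 × 351 = 167 kW.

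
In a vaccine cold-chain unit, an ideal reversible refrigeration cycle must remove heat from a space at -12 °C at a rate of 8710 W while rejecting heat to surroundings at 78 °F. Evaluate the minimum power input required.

Ẇ_in ≈ 1250 W

T_H = 78 °F → (78 − 32) × 5/9 = 25.56 °C = 298.71 K.
T_C = -12 °C → -12 + 273.15 = 261.15 K.
The reversible coefficient of performance is COP_R = T_C/(T_H − T_C) = 261.15/37.56 = 6.9537.
W = Q_C/COP_R = 8710/6.9537 = 1250 W.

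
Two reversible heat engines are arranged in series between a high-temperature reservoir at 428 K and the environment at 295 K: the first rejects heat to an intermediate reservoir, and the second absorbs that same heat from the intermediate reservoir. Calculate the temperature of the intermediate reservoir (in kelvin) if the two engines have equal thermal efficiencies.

Equal efficiencies require 1 − T_m/T_H = 1 − T_C/T_m, i.e. T_m/T_H = T_C/T_m, so T_m = √(T_H·T_C) = √(428.00 × 295.00) = 355.3 K.

T_m ≈ 355.3 K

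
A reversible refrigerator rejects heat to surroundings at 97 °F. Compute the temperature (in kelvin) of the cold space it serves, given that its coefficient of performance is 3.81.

T_H = 97 °F → (97 − 32) × 5/9 = 36.11 °C = 309.26 K.
COP_R = T_C/(T_H − T_C) ⇒ T_C = T_H·COP_R/(1 + COP_R) = 309.26 × 3.81/(1 + 3.81) = 245.0 K.

T_C ≈ 245.0 K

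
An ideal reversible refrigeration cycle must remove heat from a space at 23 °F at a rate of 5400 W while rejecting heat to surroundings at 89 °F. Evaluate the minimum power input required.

Ẇ_in ≈ 738 W

T_H = 89 °F → (89 − 32) × 5/9 = 31.67 °C = 304.82 K.
T_C = 23 °F → (23 − 32) × 5/9 = -5.00 °C = 268.15 K.
For a reversible refrigerator, COP_R = T_C/(T_H − T_C) = 268.15/36.67 = 7.3132.
W = Q_C/COP_R = 5400/7.3132 = 738 W.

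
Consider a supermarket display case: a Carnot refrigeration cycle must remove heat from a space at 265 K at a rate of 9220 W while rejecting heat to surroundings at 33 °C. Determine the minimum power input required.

T_H = 33 °C → 33 + 273.15 = 306.15 K.
Carnot COP: COP_R = T_C/(T_H − T_C) = 265.00/41.15 = 6.4399.
W = Q_C/COP_R = 9220/6.4399 = 1430 W.

Ẇ_in ≈ 1430 W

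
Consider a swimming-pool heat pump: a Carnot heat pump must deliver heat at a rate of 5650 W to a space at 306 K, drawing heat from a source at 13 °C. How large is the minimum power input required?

Ẇ_in ≈ 366.5 W

T_C = 13 °C → 13 + 273.15 = 286.15 K.
Reversible heating COP: COP_HP = T_H/(T_H − T_C) = 306.00/19.85 = 15.4156.
W = Q_H/COP_HP = 5650/15.4156 = 366.5 W.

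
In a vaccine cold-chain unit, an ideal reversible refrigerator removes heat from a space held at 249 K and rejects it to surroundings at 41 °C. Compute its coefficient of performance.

T_H = 41 °C → 41 + 273.15 = 314.15 K.
The reversible coefficient of performance is COP_R = T_C/(T_H − T_C) = 249.00/(314.15 − 249.00) = 3.822.

COP_R ≈ 3.822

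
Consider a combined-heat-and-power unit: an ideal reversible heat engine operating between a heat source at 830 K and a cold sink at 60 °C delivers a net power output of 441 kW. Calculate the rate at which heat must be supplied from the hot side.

T_C = 60 °C → 60 + 273.15 = 333.15 K.
Since the cycle is reversible, η = 1 − T_C/T_H = 1 − 333.15/830.00 = 0.5986.
Q_H = W/η = 441/0.5986 = 737 kW.

Q̇_H ≈ 737 kW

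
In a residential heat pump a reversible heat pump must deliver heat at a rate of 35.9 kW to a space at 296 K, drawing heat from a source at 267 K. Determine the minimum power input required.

Ẇ_in ≈ 3.517 kW

For a reversible heat pump, COP_HP = T_H/(T_H − T_C) = 296.00/29.00 = 10.2069.
W = Q_H/COP_HP = 35.9/10.2069 = 3.517 kW.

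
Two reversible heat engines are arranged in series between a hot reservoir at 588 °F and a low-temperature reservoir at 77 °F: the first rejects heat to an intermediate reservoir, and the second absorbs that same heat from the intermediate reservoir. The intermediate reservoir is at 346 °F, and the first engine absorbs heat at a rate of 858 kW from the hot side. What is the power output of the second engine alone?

Ẇ₂ ≈ 220 kW

T_H = 588 °F → (588 − 32) × 5/9 = 308.89 °C = 582.04 K.
T_C = 77 °F → (77 − 32) × 5/9 = 25.00 °C = 298.15 K.
T_m = 346 °F → (346 − 32) × 5/9 = 174.44 °C = 447.59 K.
Heat entering the second stage: Q_m = Q_H·(T_m/T_H) = 858 × 447.59/582.04 = 660 kW.
Second-stage efficiency η₂ = 1 − T_C/T_m = 1 − 298.15/447.59 = 0.3339, so W₂ = η₂·Q_m = 220 kW.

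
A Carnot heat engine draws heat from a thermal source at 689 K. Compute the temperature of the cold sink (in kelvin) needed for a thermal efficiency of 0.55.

From η = 1 − T_C/T_H, T_C = T_H·(1 − η) = 689.00 × (1 − 0.55) = 310 K.

T_C ≈ 310 K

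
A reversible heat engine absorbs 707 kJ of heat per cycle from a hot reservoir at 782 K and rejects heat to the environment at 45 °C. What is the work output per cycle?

T_C = 45 °C → 45 + 273.15 = 318.15 K.
For a reversible engine, η = 1 − T_C/T_H = 1 − 318.15/782.00 = 0.5932.
W = η·Q_H = 0.5932 × 707 = 419 kJ.

W ≈ 419 kJ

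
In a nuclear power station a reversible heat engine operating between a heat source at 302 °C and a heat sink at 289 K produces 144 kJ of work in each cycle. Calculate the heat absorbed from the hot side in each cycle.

T_H = 302 °C → 302 + 273.15 = 575.15 K.
Carnot efficiency: η = 1 − T_C/T_H = 1 − 289.00/575.15 = 0.4975.
Q_H = W/η = 144/0.4975 = 289 kJ.

Q_H ≈ 289 kJ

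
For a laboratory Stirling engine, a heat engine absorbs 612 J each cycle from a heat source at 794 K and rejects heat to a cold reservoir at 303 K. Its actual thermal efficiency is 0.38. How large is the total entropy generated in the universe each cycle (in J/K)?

W = η·Q_H = 0.38 × 612 = 232.6 J, so Q_C = Q_H − W = 379.4 J.
Entropy balance on the reservoirs: −Q_H/T_H = -0.7708 J/K, +Q_C/T_C = 1.252 J/K.
ΔS_univ = −Q_H/T_H + Q_C/T_C = 0.4815 J/K (> 0, since η = 0.38 < η_Carnot = 0.618).

ΔS_univ ≈ 0.4815 J/K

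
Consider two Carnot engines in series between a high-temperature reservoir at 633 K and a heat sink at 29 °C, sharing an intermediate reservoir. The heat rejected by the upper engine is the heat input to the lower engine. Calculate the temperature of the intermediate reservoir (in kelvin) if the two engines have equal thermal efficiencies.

T_m ≈ 437.3 K

T_C = 29 °C → 29 + 273.15 = 302.15 K.
Equal efficiencies require 1 − T_m/T_H = 1 − T_C/T_m, i.e. T_m/T_H = T_C/T_m, so T_m = √(T_H·T_C) = √(633.00 × 302.15) = 437.3 K.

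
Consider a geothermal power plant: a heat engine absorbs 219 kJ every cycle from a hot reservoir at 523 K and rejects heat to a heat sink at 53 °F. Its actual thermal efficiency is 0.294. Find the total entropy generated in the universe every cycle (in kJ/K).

ΔS_univ ≈ 0.124 kJ/K

T_C = 53 °F → (53 − 32) × 5/9 = 11.67 °C = 284.82 K.
W = η·Q_H = 0.294 × 219 = 64.39 kJ, so Q_C = Q_H − W = 154.6 kJ.
Reservoir entropy changes: ΔS_H = −Q_H/T_H = −219/523.00 = -0.4187 kJ/K and ΔS_C = +Q_C/T_C = 154.6/284.82 = 0.5429 kJ/K.
ΔS_univ = −Q_H/T_H + Q_C/T_C = 0.124 kJ/K (> 0, since η = 0.294 < η_Carnot = 0.455).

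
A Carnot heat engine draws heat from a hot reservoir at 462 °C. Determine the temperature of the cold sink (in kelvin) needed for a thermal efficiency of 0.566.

T_C ≈ 319 K

T_H = 462 °C → 462 + 273.15 = 735.15 K.
From η = 1 − T_C/T_H, T_C = T_H·(1 − η) = 735.15 × (1 − 0.566) = 319 K.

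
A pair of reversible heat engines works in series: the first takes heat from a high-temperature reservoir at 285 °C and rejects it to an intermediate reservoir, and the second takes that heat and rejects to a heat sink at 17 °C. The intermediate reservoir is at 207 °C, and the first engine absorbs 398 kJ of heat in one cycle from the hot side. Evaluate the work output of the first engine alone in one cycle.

W₁ ≈ 55.6 kJ

T_H = 285 °C → 285 + 273.15 = 558.15 K.
T_C = 17 °C → 17 + 273.15 = 290.15 K.
T_m = 207 °C → 207 + 273.15 = 480.15 K.
First-stage efficiency η₁ = 1 − T_m/T_H = 1 − 480.15/558.15 = 0.1397.
W₁ = η₁·Q_H = 0.1397 × 398 = 55.6 kJ.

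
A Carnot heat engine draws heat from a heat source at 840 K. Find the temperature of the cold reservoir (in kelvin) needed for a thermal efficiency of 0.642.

From η = 1 − T_C/T_H, T_C = T_H·(1 − η) = 840.00 × (1 − 0.642) = 301 K.

T_C ≈ 301 K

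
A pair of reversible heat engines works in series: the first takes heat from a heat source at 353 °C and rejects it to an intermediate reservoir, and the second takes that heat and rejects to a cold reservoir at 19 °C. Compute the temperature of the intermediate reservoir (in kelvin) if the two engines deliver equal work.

T_H = 353 °C → 353 + 273.15 = 626.15 K.
T_C = 19 °C → 19 + 273.15 = 292.15 K.
For reversible stages Q_m = Q_H·(T_m/T_H). Setting W₁ = Q_H(1 − T_m/T_H) equal to W₂ = Q_m(1 − T_C/T_m) = Q_H·(T_m − T_C)/T_H gives T_H − T_m = T_m − T_C, so T_m = (T_H + T_C)/2 = (626.15 + 292.15)/2 = 459 K.

T_m ≈ 459 K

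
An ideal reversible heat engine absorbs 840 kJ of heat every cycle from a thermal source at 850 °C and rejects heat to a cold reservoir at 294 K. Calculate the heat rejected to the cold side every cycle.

T_H = 850 °C → 850 + 273.15 = 1123.15 K.
Since the cycle is reversible, η = 1 − T_C/T_H = 1 − 294.00/1123.15 = 0.7382.
For a reversible cycle Q_C/Q_H = T_C/T_H, so Q_C = 840 × 294.00/1123.15 = 220 kJ.

Q_C ≈ 220 kJ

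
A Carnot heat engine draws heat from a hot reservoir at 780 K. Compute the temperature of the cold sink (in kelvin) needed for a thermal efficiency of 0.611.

From η = 1 − T_C/T_H, T_C = T_H·(1 − η) = 780.00 × (1 − 0.611) = 303 K.

T_C ≈ 303 K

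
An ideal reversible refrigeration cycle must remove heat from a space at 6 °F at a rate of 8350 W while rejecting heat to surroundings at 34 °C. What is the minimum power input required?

T_H = 34 °C → 34 + 273.15 = 307.15 K.
T_C = 6 °F → (6 − 32) × 5/9 = -14.44 °C = 258.71 K.
COP_R = T_C/(T_H − T_C) = 258.71/48.44 = 5.3403.
W = Q_C/COP_R = 8350/5.3403 = 1560 W.

Ẇ_in ≈ 1560 W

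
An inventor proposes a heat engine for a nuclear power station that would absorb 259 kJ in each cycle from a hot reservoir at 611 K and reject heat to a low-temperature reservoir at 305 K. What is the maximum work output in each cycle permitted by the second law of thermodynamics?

W_max ≈ 129.7 kJ

No engine can exceed the Carnot limit: η_max = 1 − T_C/T_H = 1 − 305.00/611.00 = 0.5008.
W_max = η_max · Q_H = 0.5008 × 259 = 129.7 kJ.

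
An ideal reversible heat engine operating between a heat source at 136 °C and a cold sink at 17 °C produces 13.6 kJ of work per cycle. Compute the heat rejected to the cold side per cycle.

Q_C ≈ 33.2 kJ

T_H = 136 °C → 136 + 273.15 = 409.15 K.
T_C = 17 °C → 17 + 273.15 = 290.15 K.
η_rev = 1 − T_C/T_H = 1 − 290.15/409.15 = 0.2908.
Since Q_C/Q_H = T_C/T_H and Q_H = W/η, Q_C = W·T_C/(T_H − T_C) = 13.6 × 290.15/119.00 = 33.2 kJ.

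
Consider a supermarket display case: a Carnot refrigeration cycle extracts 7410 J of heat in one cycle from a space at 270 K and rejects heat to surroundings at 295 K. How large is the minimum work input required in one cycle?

W_in ≈ 686 J

COP_R = T_C/(T_H − T_C) = 270.00/25.00 = 10.8000.
W = Q_C/COP_R = 7410/10.8000 = 686 J.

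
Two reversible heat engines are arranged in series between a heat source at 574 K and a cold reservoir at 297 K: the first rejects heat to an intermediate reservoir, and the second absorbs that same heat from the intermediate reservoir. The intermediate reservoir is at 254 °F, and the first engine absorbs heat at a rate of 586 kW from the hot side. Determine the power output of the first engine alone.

Ẇ₁ ≈ 181.2 kW

T_m = 254 °F → (254 − 32) × 5/9 = 123.33 °C = 396.48 K.
First-stage efficiency η₁ = 1 − T_m/T_H = 1 − 396.48/574.00 = 0.3093.
W₁ = η₁·Q_H = 0.3093 × 586 = 181.2 kW.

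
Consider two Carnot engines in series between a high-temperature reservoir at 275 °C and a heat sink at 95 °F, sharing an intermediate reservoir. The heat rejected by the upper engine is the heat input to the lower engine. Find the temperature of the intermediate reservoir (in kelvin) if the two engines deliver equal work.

T_m ≈ 428 K

T_H = 275 °C → 275 + 273.15 = 548.15 K.
T_C = 95 °F → (95 − 32) × 5/9 = 35.00 °C = 308.15 K.
For reversible stages Q_m = Q_H·(T_m/T_H). Setting W₁ = Q_H(1 − T_m/T_H) equal to W₂ = Q_m(1 − T_C/T_m) = Q_H·(T_m − T_C)/T_H gives T_H − T_m = T_m − T_C, so T_m = (T_H + T_C)/2 = (548.15 + 308.15)/2 = 428 K.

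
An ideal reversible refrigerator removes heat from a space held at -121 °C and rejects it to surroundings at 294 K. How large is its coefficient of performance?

T_C = -121 °C → -121 + 273.15 = 152.15 K.
For a reversible refrigerator, COP_R = T_C/(T_H − T_C) = 152.15/(294.00 − 152.15) = 1.073.

COP_R ≈ 1.073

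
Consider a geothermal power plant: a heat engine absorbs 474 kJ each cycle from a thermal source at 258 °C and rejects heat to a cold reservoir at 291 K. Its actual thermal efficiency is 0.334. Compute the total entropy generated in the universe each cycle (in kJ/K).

ΔS_univ ≈ 0.192 kJ/K

T_H = 258 °C → 258 + 273.15 = 531.15 K.
W = η·Q_H = 0.334 × 474 = 158.3 kJ, so Q_C = Q_H − W = 315.7 kJ.
Entropy balance on the reservoirs: −Q_H/T_H = -0.8924 kJ/K, +Q_C/T_C = 1.085 kJ/K.
ΔS_univ = −Q_H/T_H + Q_C/T_C = 0.192 kJ/K (> 0, since η = 0.334 < η_Carnot = 0.452).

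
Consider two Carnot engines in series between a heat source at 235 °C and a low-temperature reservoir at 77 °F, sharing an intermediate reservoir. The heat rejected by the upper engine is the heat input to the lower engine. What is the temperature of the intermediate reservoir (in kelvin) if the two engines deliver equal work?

T_m ≈ 403 K

T_H = 235 °C → 235 + 273.15 = 508.15 K.
T_C = 77 °F → (77 − 32) × 5/9 = 25.00 °C = 298.15 K.
For reversible stages Q_m = Q_H·(T_m/T_H). Setting W₁ = Q_H(1 − T_m/T_H) equal to W₂ = Q_m(1 − T_C/T_m) = Q_H·(T_m − T_C)/T_H gives T_H − T_m = T_m − T_C, so T_m = (T_H + T_C)/2 = (508.15 + 298.15)/2 = 403 K.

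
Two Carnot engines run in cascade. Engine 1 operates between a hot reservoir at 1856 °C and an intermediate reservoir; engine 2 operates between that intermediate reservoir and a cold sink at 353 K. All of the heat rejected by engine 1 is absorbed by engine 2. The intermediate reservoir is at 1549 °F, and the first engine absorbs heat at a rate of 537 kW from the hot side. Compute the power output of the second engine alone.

T_H = 1856 °C → 1856 + 273.15 = 2129.15 K.
T_m = 1549 °F → (1549 − 32) × 5/9 = 842.78 °C = 1115.93 K.
Heat entering the second stage: Q_m = Q_H·(T_m/T_H) = 537 × 1115.93/2129.15 = 281 kW.
Second-stage efficiency η₂ = 1 − T_C/T_m = 1 − 353.00/1115.93 = 0.6837, so W₂ = η₂·Q_m = 192 kW.

Ẇ₂ ≈ 192 kW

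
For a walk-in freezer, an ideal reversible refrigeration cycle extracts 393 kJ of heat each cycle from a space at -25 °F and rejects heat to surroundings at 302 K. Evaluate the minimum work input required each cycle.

W_in ≈ 98.5 kJ

T_C = -25 °F → (-25 − 32) × 5/9 = -31.67 °C = 241.48 K.
COP_R = T_C/(T_H − T_C) = 241.48/60.52 = 3.9904.
W = Q_C/COP_R = 393/3.9904 = 98.5 kJ.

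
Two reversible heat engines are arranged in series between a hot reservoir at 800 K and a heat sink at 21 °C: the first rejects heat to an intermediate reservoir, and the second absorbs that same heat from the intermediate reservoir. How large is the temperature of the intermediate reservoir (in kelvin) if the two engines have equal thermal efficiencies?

T_m ≈ 485 K

T_C = 21 °C → 21 + 273.15 = 294.15 K.
Equal efficiencies require 1 − T_m/T_H = 1 − T_C/T_m, i.e. T_m/T_H = T_C/T_m, so T_m = √(T_H·T_C) = √(800.00 × 294.15) = 485 K.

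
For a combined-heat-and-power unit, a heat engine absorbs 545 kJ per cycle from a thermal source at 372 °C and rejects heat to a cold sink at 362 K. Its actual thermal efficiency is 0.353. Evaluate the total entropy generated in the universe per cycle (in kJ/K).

ΔS_univ ≈ 0.129 kJ/K

T_H = 372 °C → 372 + 273.15 = 645.15 K.
W = η·Q_H = 0.353 × 545 = 192.4 kJ, so Q_C = Q_H − W = 352.6 kJ.
Reservoir entropy changes: ΔS_H = −Q_H/T_H = −545/645.15 = -0.8448 kJ/K and ΔS_C = +Q_C/T_C = 352.6/362.00 = 0.9741 kJ/K.
ΔS_univ = −Q_H/T_H + Q_C/T_C = 0.129 kJ/K (> 0, since η = 0.353 < η_Carnot = 0.439).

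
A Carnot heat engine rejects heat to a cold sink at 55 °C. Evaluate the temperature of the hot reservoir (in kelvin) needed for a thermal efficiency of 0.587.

T_H ≈ 795 K

T_C = 55 °C → 55 + 273.15 = 328.15 K.
From η = 1 − T_C/T_H, solving for T_H gives T_H = T_C/(1 − η) = 328.15/(1 − 0.587) = 795 K.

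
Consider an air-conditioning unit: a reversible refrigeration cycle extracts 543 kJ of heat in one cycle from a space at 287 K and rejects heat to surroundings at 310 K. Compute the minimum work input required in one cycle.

Carnot COP: COP_R = T_C/(T_H − T_C) = 287.00/23.00 = 12.4783.
W = Q_C/COP_R = 543/12.4783 = 43.52 kJ.

W_in ≈ 43.52 kJ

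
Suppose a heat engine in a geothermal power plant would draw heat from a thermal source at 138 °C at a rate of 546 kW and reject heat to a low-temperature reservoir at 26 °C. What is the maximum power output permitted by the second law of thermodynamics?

T_H = 138 °C → 138 + 273.15 = 411.15 K.
T_C = 26 °C → 26 + 273.15 = 299.15 K.
By the Carnot theorem, η_max = 1 − T_C/T_H = 1 − 299.15/411.15 = 0.2724.
W_max = η_max · Q_H = 0.2724 × 546 = 148.7 kW.

Ẇ_max ≈ 148.7 kW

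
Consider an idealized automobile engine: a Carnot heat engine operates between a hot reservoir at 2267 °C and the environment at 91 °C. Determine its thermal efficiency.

η ≈ 0.8566

T_H = 2267 °C → 2267 + 273.15 = 2540.15 K.
T_C = 91 °C → 91 + 273.15 = 364.15 K.
η_rev = 1 − T_C/T_H = 1 − 364.15/2540.15 = 0.8566.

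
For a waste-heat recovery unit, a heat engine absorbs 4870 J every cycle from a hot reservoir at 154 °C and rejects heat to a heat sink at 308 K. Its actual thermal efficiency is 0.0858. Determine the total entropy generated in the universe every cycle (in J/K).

T_H = 154 °C → 154 + 273.15 = 427.15 K.
W = η·Q_H = 0.0858 × 4870 = 417.8 J, so Q_C = Q_H − W = 4452 J.
Reservoir entropy changes: ΔS_H = −Q_H/T_H = −4870/427.15 = -11.40 J/K and ΔS_C = +Q_C/T_C = 4452/308.00 = 14.46 J/K.
ΔS_univ = −Q_H/T_H + Q_C/T_C = 3.054 J/K (> 0, since η = 0.0858 < η_Carnot = 0.279).

ΔS_univ ≈ 3.054 J/K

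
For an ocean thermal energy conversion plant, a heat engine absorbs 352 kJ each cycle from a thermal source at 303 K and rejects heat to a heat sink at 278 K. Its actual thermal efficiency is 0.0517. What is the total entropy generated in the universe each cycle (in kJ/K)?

W = η·Q_H = 0.0517 × 352 = 18.20 kJ, so Q_C = Q_H − W = 333.8 kJ.
Reservoir entropy changes: ΔS_H = −Q_H/T_H = −352/303.00 = -1.162 kJ/K and ΔS_C = +Q_C/T_C = 333.8/278.00 = 1.201 kJ/K.
ΔS_univ = −Q_H/T_H + Q_C/T_C = 0.03901 kJ/K (> 0, since η = 0.0517 < η_Carnot = 0.083).

ΔS_univ ≈ 0.03901 kJ/K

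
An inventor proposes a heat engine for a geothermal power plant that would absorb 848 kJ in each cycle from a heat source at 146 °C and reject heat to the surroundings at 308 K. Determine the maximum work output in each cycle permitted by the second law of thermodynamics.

W_max ≈ 225 kJ

T_H = 146 °C → 146 + 273.15 = 419.15 K.
No engine can exceed the Carnot limit: η_max = 1 − T_C/T_H = 1 − 308.00/419.15 = 0.2652.
W_max = η_max · Q_H = 0.2652 × 848 = 225 kJ.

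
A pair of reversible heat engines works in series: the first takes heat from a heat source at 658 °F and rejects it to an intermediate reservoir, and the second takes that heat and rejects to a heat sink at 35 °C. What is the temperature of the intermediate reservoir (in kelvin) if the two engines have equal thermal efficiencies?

T_m ≈ 437 K

T_H = 658 °F → (658 − 32) × 5/9 = 347.78 °C = 620.93 K.
T_C = 35 °C → 35 + 273.15 = 308.15 K.
Equal efficiencies require 1 − T_m/T_H = 1 − T_C/T_m, i.e. T_m/T_H = T_C/T_m, so T_m = √(T_H·T_C) = √(620.93 × 308.15) = 437 K.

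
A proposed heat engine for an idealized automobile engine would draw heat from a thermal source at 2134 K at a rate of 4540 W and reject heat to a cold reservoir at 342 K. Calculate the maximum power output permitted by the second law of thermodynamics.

Ẇ_max ≈ 3812 W

No engine can exceed the Carnot limit: η_max = 1 − T_C/T_H = 1 − 342.00/2134.00 = 0.8397.
W_max = η_max · Q_H = 0.8397 × 4540 = 3812 W.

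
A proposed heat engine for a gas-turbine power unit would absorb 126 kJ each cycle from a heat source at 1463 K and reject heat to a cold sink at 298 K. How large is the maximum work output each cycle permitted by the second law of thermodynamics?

W_max ≈ 100 kJ

No engine can exceed the Carnot limit: η_max = 1 − T_C/T_H = 1 − 298.00/1463.00 = 0.7963.
W_max = η_max · Q_H = 0.7963 × 126 = 100 kJ.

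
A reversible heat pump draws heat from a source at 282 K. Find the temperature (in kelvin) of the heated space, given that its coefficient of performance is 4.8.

COP_HP = T_H/(T_H − T_C) ⇒ T_H = T_C·COP_HP/(COP_HP − 1) = 282.00 × 4.8/(4.8 − 1) = 356.2 K.

T_H ≈ 356.2 K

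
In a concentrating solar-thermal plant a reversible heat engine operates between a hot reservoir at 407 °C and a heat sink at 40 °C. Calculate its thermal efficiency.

T_H = 407 °C → 407 + 273.15 = 680.15 K.
T_C = 40 °C → 40 + 273.15 = 313.15 K.
For a reversible engine, η = 1 − T_C/T_H = 1 − 313.15/680.15 = 0.540.

η ≈ 0.540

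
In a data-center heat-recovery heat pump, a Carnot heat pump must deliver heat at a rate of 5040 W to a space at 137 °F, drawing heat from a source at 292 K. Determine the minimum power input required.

T_H = 137 °F → (137 − 32) × 5/9 = 58.33 °C = 331.48 K.
For a reversible heat pump, COP_HP = T_H/(T_H − T_C) = 331.48/39.48 = 8.3955.
W = Q_H/COP_HP = 5040/8.3955 = 600 W.

Ẇ_in ≈ 600 W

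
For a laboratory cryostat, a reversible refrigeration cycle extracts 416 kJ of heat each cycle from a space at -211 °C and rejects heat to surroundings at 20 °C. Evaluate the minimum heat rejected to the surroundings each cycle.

T_H = 20 °C → 20 + 273.15 = 293.15 K.
T_C = -211 °C → -211 + 273.15 = 62.15 K.
For a reversible cycle Q_H/Q_C = T_H/T_C, so Q_H = Q_C·T_H/T_C = 416 × 293.15/62.15 = 1960 kJ.

Q_H ≈ 1960 kJ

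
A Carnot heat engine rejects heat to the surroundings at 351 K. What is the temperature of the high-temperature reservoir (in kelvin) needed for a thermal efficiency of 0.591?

From η = 1 − T_C/T_H, solving for T_H gives T_H = T_C/(1 − η) = 351.00/(1 − 0.591) = 858.2 K.

T_H ≈ 858.2 K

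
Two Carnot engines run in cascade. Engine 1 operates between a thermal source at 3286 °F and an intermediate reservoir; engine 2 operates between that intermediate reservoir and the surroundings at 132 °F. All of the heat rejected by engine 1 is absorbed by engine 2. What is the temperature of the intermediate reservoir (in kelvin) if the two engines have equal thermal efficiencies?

T_m ≈ 827 K

T_H = 3286 °F → (3286 − 32) × 5/9 = 1807.78 °C = 2080.93 K.
T_C = 132 °F → (132 − 32) × 5/9 = 55.56 °C = 328.71 K.
Equal efficiencies require 1 − T_m/T_H = 1 − T_C/T_m, i.e. T_m/T_H = T_C/T_m, so T_m = √(T_H·T_C) = √(2080.93 × 328.71) = 827 K.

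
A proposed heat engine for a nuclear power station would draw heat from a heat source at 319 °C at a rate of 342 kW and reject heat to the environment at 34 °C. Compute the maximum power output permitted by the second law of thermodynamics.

T_H = 319 °C → 319 + 273.15 = 592.15 K.
T_C = 34 °C → 34 + 273.15 = 307.15 K.
The upper bound on efficiency is η_max = 1 − T_C/T_H = 1 − 307.15/592.15 = 0.4813.
W_max = η_max · Q_H = 0.4813 × 342 = 164.6 kW.

Ẇ_max ≈ 164.6 kW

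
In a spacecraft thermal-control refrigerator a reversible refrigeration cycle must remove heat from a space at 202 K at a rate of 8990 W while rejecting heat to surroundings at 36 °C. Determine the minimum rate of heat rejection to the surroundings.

T_H = 36 °C → 36 + 273.15 = 309.15 K.
For a reversible cycle Q_H/Q_C = T_H/T_C, so Q_H = Q_C·T_H/T_C = 8990 × 309.15/202.00 = 13760 W.

Q̇_H ≈ 13760 W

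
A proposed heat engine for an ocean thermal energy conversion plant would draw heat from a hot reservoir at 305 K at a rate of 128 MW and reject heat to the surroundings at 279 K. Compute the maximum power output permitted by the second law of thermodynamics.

Ẇ_max ≈ 10.9 MW

By the Carnot theorem, η_max = 1 − T_C/T_H = 1 − 279.00/305.00 = 0.0852.
W_max = η_max · Q_H = 0.0852 × 128 = 10.9 MW.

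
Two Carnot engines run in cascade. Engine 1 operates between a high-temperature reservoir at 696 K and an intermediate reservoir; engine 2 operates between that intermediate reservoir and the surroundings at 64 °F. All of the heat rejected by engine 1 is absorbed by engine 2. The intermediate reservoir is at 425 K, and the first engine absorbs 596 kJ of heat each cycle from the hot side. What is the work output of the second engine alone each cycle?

T_C = 64 °F → (64 − 32) × 5/9 = 17.78 °C = 290.93 K.
Heat entering the second stage: Q_m = Q_H·(T_m/T_H) = 596 × 425.00/696.00 = 364 kJ.
Second-stage efficiency η₂ = 1 − T_C/T_m = 1 − 290.93/425.00 = 0.3155, so W₂ = η₂·Q_m = 115 kJ.

W₂ ≈ 115 kJ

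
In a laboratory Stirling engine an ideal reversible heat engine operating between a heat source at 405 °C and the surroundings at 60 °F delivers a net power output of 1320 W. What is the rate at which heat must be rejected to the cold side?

T_H = 405 °C → 405 + 273.15 = 678.15 K.
T_C = 60 °F → (60 − 32) × 5/9 = 15.56 °C = 288.71 K.
For a reversible engine, η = 1 − T_C/T_H = 1 − 288.71/678.15 = 0.5743.
Since Q_C/Q_H = T_C/T_H and Q_H = W/η, Q_C = W·T_C/(T_H − T_C) = 1320 × 288.71/389.44 = 979 W.

Q̇_C ≈ 979 W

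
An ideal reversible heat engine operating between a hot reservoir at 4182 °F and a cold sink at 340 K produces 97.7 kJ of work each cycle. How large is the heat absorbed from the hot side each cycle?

T_H = 4182 °F → (4182 − 32) × 5/9 = 2305.56 °C = 2578.71 K.
Carnot efficiency: η = 1 − T_C/T_H = 1 − 340.00/2578.71 = 0.8682.
Q_H = W/η = 97.7/0.8682 = 113 kJ.

Q_H ≈ 113 kJ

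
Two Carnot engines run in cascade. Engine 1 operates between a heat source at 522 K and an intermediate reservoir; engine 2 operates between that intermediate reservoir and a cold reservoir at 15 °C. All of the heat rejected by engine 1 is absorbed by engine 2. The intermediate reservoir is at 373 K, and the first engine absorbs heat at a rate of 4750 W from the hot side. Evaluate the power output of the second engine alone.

Ẇ₂ ≈ 772 W

T_C = 15 °C → 15 + 273.15 = 288.15 K.
Heat entering the second stage: Q_m = Q_H·(T_m/T_H) = 4750 × 373.00/522.00 = 3390 W.
Second-stage efficiency η₂ = 1 − T_C/T_m = 1 − 288.15/373.00 = 0.2275, so W₂ = η₂·Q_m = 772 W.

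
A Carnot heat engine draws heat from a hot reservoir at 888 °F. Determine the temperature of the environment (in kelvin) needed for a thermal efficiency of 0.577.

T_C ≈ 316.7 K

T_H = 888 °F → (888 − 32) × 5/9 = 475.56 °C = 748.71 K.
From η = 1 − T_C/T_H, T_C = T_H·(1 − η) = 748.71 × (1 − 0.577) = 316.7 K.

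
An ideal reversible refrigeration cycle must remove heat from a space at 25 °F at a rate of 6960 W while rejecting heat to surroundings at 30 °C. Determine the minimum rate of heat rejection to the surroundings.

T_H = 30 °C → 30 + 273.15 = 303.15 K.
T_C = 25 °F → (25 − 32) × 5/9 = -3.89 °C = 269.26 K.
For a reversible cycle Q_H/Q_C = T_H/T_C, so Q_H = Q_C·T_H/T_C = 6960 × 303.15/269.26 = 7840 W.

Q̇_H ≈ 7840 W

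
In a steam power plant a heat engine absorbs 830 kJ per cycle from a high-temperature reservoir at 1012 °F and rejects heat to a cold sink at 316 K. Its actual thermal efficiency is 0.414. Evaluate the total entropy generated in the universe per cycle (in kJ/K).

ΔS_univ ≈ 0.524 kJ/K

T_H = 1012 °F → (1012 − 32) × 5/9 = 544.44 °C = 817.59 K.
W = η·Q_H = 0.414 × 830 = 343.6 kJ, so Q_C = Q_H − W = 486.4 kJ.
Entropy balance on the reservoirs: −Q_H/T_H = -1.015 kJ/K, +Q_C/T_C = 1.539 kJ/K.
ΔS_univ = −Q_H/T_H + Q_C/T_C = 0.524 kJ/K (> 0, since η = 0.414 < η_Carnot = 0.614).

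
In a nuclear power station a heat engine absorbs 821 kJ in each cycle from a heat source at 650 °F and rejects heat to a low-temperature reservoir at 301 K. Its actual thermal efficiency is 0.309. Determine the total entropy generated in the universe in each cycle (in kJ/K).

T_H = 650 °F → (650 − 32) × 5/9 = 343.33 °C = 616.48 K.
W = η·Q_H = 0.309 × 821 = 253.7 kJ, so Q_C = Q_H − W = 567.3 kJ.
The hot reservoir loses entropy Q_H/T_H = 821/616.48 = 1.332 kJ/K; the cold reservoir gains Q_C/T_C = 567.3/301.00 = 1.885 kJ/K.
ΔS_univ = −Q_H/T_H + Q_C/T_C = 0.5530 kJ/K (> 0, since η = 0.309 < η_Carnot = 0.512).

ΔS_univ ≈ 0.5530 kJ/K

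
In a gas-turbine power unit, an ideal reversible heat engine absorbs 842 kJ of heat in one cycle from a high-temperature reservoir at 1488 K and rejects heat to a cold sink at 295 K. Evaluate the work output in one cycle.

W ≈ 675 kJ

The Carnot efficiency is η = 1 − T_C/T_H = 1 − 295.00/1488.00 = 0.8017.
W = η·Q_H = 0.8017 × 842 = 675 kJ.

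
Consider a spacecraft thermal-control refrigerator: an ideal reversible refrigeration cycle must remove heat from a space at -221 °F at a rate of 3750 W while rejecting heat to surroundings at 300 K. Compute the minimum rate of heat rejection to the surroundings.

Q̇_H ≈ 8480 W

T_C = -221 °F → (-221 − 32) × 5/9 = -140.56 °C = 132.59 K.
For a reversible cycle Q_H/Q_C = T_H/T_C, so Q_H = Q_C·T_H/T_C = 3750 × 300.00/132.59 = 8480 W.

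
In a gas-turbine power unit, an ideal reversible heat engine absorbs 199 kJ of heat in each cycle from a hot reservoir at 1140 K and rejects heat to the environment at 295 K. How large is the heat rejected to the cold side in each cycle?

Q_C ≈ 51.5 kJ

Since the cycle is reversible, η = 1 − T_C/T_H = 1 − 295.00/1140.00 = 0.7412.
For a reversible cycle Q_C/Q_H = T_C/T_H, so Q_C = 199 × 295.00/1140.00 = 51.5 kJ.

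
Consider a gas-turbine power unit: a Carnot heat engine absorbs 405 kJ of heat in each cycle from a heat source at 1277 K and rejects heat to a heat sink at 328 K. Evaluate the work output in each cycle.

Carnot efficiency: η = 1 − T_C/T_H = 1 − 328.00/1277.00 = 0.7431.
W = η·Q_H = 0.7431 × 405 = 301 kJ.

W ≈ 301 kJ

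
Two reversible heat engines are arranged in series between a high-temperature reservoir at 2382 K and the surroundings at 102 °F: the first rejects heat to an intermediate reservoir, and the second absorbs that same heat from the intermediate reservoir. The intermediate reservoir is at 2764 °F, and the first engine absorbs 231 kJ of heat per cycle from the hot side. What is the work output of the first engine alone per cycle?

W₁ ≈ 57.32 kJ

T_C = 102 °F → (102 − 32) × 5/9 = 38.89 °C = 312.04 K.
T_m = 2764 °F → (2764 − 32) × 5/9 = 1517.78 °C = 1790.93 K.
First-stage efficiency η₁ = 1 − T_m/T_H = 1 − 1790.93/2382.00 = 0.2481.
W₁ = η₁·Q_H = 0.2481 × 231 = 57.32 kJ.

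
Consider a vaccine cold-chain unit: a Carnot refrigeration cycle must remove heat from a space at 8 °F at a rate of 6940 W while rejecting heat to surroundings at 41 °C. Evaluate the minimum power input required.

Ẇ_in ≈ 1450 W

T_H = 41 °C → 41 + 273.15 = 314.15 K.
T_C = 8 °F → (8 − 32) × 5/9 = -13.33 °C = 259.82 K.
For a reversible refrigerator, COP_R = T_C/(T_H − T_C) = 259.82/54.33 = 4.7819.
W = Q_C/COP_R = 6940/4.7819 = 1450 W.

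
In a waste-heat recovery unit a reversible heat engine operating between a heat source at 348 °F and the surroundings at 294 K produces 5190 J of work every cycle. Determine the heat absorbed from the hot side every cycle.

T_H = 348 °F → (348 − 32) × 5/9 = 175.56 °C = 448.71 K.
Since the cycle is reversible, η = 1 − T_C/T_H = 1 − 294.00/448.71 = 0.3448.
Q_H = W/η = 5190/0.3448 = 15100 J.

Q_H ≈ 15100 J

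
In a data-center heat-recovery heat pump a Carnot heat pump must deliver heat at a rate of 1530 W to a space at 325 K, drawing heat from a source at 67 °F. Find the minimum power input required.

Ẇ_in ≈ 153 W

T_C = 67 °F → (67 − 32) × 5/9 = 19.44 °C = 292.59 K.
Reversible heating COP: COP_HP = T_H/(T_H − T_C) = 325.00/32.41 = 10.0291.
W = Q_H/COP_HP = 1530/10.0291 = 153 W.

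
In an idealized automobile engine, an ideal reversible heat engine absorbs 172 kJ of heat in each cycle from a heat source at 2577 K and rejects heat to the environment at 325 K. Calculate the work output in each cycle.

Since the cycle is reversible, η = 1 − T_C/T_H = 1 − 325.00/2577.00 = 0.8739.
W = η·Q_H = 0.8739 × 172 = 150 kJ.

W ≈ 150 kJ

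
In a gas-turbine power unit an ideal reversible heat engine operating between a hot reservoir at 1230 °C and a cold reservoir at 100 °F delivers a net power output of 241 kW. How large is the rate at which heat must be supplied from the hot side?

Q̇_H ≈ 304 kW

T_H = 1230 °C → 1230 + 273.15 = 1503.15 K.
T_C = 100 °F → (100 − 32) × 5/9 = 37.78 °C = 310.93 K.
Since the cycle is reversible, η = 1 − T_C/T_H = 1 − 310.93/1503.15 = 0.7931.
Q_H = W/η = 241/0.7931 = 304 kW.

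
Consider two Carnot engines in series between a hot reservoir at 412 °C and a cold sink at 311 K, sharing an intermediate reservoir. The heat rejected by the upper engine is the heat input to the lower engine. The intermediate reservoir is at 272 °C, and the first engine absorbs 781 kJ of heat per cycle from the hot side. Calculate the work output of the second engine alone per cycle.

T_H = 412 °C → 412 + 273.15 = 685.15 K.
T_m = 272 °C → 272 + 273.15 = 545.15 K.
Heat entering the second stage: Q_m = Q_H·(T_m/T_H) = 781 × 545.15/685.15 = 621 kJ.
Second-stage efficiency η₂ = 1 − T_C/T_m = 1 − 311.00/545.15 = 0.4295, so W₂ = η₂·Q_m = 267 kJ.

W₂ ≈ 267 kJ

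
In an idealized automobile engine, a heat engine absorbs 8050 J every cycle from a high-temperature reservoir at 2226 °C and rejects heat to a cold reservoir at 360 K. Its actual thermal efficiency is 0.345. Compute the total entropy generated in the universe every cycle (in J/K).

T_H = 2226 °C → 2226 + 273.15 = 2499.15 K.
W = η·Q_H = 0.345 × 8050 = 2777 J, so Q_C = Q_H − W = 5273 J.
Reservoir entropy changes: ΔS_H = −Q_H/T_H = −8050/2499.15 = -3.221 J/K and ΔS_C = +Q_C/T_C = 5273/360.00 = 14.65 J/K.
ΔS_univ = −Q_H/T_H + Q_C/T_C = 11.43 J/K (> 0, since η = 0.345 < η_Carnot = 0.856).

ΔS_univ ≈ 11.43 J/K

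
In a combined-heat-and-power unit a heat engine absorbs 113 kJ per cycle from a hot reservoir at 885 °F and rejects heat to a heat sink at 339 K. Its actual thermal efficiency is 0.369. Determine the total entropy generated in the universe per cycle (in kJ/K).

ΔS_univ ≈ 0.0591 kJ/K

T_H = 885 °F → (885 − 32) × 5/9 = 473.89 °C = 747.04 K.
W = η·Q_H = 0.369 × 113 = 41.70 kJ, so Q_C = Q_H − W = 71.30 kJ.
Reservoir entropy changes: ΔS_H = −Q_H/T_H = −113/747.04 = -0.1513 kJ/K and ΔS_C = +Q_C/T_C = 71.30/339.00 = 0.2103 kJ/K.
ΔS_univ = −Q_H/T_H + Q_C/T_C = 0.0591 kJ/K (> 0, since η = 0.369 < η_Carnot = 0.546).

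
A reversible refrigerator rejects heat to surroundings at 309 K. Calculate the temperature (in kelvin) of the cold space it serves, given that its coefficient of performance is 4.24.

COP_R = T_C/(T_H − T_C) ⇒ T_C = T_H·COP_R/(1 + COP_R) = 309.00 × 4.24/(1 + 4.24) = 250 K.

T_C ≈ 250 K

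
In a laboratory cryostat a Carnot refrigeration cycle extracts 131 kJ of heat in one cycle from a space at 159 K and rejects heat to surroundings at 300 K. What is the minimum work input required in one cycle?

W_in ≈ 116.2 kJ

Carnot COP: COP_R = T_C/(T_H − T_C) = 159.00/141.00 = 1.1277.
W = Q_C/COP_R = 131/1.1277 = 116.2 kJ.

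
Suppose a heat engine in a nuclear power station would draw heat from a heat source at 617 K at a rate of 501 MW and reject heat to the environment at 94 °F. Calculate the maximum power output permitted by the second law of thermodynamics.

T_C = 94 °F → (94 − 32) × 5/9 = 34.44 °C = 307.59 K.
The upper bound on efficiency is η_max = 1 − T_C/T_H = 1 − 307.59/617.00 = 0.5015.
W_max = η_max · Q_H = 0.5015 × 501 = 251.2 MW.

Ẇ_max ≈ 251.2 MW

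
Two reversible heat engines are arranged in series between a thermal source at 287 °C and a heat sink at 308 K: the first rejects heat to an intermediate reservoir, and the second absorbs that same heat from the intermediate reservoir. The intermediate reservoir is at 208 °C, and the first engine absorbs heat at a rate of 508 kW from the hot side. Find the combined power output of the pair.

T_H = 287 °C → 287 + 273.15 = 560.15 K.
Two reversible stages in series are equivalent to a single Carnot engine between T_H and T_C, so η_total = 1 − T_C/T_H = 1 − 308.00/560.15 = 0.4501.
W_total = η_total · Q_H = 0.4501 × 508 = 229 kW.

Ẇ_total ≈ 229 kW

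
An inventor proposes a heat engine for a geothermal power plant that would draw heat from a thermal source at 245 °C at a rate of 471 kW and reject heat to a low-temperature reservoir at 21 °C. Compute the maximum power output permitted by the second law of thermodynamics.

Ẇ_max ≈ 203.6 kW

T_H = 245 °C → 245 + 273.15 = 518.15 K.
T_C = 21 °C → 21 + 273.15 = 294.15 K.
The upper bound on efficiency is η_max = 1 − T_C/T_H = 1 − 294.15/518.15 = 0.4323.
W_max = η_max · Q_H = 0.4323 × 471 = 203.6 kW.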